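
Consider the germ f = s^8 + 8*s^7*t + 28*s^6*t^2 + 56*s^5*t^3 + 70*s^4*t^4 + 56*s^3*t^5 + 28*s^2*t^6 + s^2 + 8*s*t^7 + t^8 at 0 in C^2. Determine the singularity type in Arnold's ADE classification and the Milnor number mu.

Type A_{7}, Milnor number mu = 7.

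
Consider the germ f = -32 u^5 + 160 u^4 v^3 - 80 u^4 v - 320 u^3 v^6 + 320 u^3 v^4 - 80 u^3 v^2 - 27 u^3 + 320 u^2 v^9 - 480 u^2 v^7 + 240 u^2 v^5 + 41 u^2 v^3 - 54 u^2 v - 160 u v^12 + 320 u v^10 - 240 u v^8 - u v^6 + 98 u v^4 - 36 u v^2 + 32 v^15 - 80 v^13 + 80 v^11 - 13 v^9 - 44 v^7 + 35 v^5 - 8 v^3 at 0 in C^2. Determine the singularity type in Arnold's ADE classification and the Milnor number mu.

Type E_{8}, Milnor number mu = 8.

The Hessian of f at 0 has rank 0. Corank 2; j^3 = -(3*u + 2*v)^3 is a perfect cube, so E-series; the 5-jet and mu = 8 give E_8.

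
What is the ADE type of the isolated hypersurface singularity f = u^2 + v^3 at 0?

The Hessian of f at 0 has rank 1. Corank 1: A-series; mu = 2 gives A_2.

A_2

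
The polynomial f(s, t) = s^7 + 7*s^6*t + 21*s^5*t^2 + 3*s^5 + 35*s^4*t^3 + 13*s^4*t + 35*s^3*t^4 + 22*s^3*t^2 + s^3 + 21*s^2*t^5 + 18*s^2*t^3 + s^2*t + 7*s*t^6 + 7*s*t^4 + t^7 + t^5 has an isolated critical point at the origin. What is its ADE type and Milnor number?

Type D6, Milnor number mu = 6.

The Hessian of f at 0 is [[0, 0], [0, 0]] with rank 0, so corank 2. A Groebner basis of the Jacobian ideal J(f) in C{s,t} is {-s*t/4 + t^4, s*t^2, s^2 + 5*s*t/4}; counting standard monomials gives mu = 6. Corank 2; j^3 = s^2*(s + t) has shape L^2 M (L != M), so D-series; mu = 6 gives D_6.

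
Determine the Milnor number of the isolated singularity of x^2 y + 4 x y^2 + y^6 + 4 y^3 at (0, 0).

7

The Hessian of f at 0 has rank 0. Corank 2; j^3 = y*(x + 2*y)^2 has shape L^2 M (L != M), so D-series; mu = 7 gives D_7.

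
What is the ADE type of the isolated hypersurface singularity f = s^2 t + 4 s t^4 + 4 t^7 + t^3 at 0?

The Hessian of f at 0 has rank 0. Corank 2; j^3 = t*(s^2 + t^2) splits into three distinct lines over C (the quadratic factor has nonzero discriminant), so D_4.

D4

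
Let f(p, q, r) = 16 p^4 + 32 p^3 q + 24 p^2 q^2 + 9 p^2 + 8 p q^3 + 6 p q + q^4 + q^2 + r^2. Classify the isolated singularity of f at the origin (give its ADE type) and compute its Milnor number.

Type A3, Milnor number mu = 3.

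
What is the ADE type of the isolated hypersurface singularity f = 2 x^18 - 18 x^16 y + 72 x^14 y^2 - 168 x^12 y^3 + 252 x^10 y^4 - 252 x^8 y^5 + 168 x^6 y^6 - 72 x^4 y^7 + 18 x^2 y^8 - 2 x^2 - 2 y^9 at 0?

The Hessian of f at 0 has rank 1. Corank 1: A-series; mu = 8 gives A_8.

A_8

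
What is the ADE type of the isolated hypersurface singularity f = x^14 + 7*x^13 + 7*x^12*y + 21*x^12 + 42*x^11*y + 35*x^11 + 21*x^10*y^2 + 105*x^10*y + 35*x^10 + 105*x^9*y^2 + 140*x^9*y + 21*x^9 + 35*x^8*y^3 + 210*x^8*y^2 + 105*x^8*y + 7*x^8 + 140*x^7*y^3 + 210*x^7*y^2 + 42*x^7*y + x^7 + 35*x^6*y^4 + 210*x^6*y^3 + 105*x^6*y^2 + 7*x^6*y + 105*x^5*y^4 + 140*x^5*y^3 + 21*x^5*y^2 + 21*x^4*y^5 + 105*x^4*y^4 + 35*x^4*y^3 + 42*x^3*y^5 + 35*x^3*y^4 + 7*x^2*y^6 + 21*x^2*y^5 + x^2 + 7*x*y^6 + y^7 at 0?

A6

The Hessian of f at 0 has rank 1. Corank 1: A-series; mu = 6 gives A_6.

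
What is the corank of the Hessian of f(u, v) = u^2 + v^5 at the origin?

Hessian at 0 has rank 1.

1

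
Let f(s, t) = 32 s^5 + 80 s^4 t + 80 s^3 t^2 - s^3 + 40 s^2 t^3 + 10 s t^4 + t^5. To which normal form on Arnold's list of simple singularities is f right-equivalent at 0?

E_{8}

The Hessian of f at 0 is [[0, 0], [0, 0]] with rank 0, so corank 2. A Groebner basis of the Jacobian ideal J(f) in C{s,t} is {t^5, s*t^3 + t^4/8, s^2}; counting standard monomials gives mu = 8. Corank 2; j^3 = -s^3 is a perfect cube, so E-series; the 5-jet and mu = 8 give E_8.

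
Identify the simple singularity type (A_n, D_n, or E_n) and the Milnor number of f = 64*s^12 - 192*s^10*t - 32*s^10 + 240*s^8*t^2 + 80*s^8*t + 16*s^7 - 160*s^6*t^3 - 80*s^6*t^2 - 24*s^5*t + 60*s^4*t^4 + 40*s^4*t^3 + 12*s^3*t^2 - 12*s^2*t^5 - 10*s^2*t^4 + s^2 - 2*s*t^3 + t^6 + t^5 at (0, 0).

The Hessian of f at 0 is [[2, 0], [0, 0]] with rank 1, so corank 1. A Groebner basis of the Jacobian ideal J(f) in C{s,t} is {-s + t^3, s^2, s*t}; counting standard monomials gives mu = 4. Corank 1: A-series; mu = 4 gives A_4.

Type A4, Milnor number mu = 4.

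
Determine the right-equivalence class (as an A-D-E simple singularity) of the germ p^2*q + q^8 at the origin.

The Hessian of f at 0 is [[0, 0], [0, 0]] with rank 0, so corank 2. A Groebner basis of the Jacobian ideal J(f) in C{p,q} is {p^2/8 + q^7, p^3, p*q}; counting standard monomials gives mu = 9. Corank 2; j^3 = p^2*q has shape L^2 M (L != M), so D-series; mu = 9 gives D_9.

D9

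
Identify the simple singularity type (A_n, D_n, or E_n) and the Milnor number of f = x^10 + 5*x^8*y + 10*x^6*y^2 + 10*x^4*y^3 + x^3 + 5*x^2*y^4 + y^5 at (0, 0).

Type E8, Milnor number mu = 8.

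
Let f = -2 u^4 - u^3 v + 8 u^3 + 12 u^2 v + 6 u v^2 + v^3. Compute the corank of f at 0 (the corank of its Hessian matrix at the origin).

The Hessian at 0 is [[0, 0], [0, 0]] of rank 0; hence corank 2.

2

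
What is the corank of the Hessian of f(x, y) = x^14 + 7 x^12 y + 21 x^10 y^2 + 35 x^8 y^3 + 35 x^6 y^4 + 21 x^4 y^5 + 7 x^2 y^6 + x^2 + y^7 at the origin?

1

The Hessian at 0 is [[2, 0], [0, 0]] of rank 1; hence corank 1.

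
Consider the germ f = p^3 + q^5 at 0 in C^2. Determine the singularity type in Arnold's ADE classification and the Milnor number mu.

Type E_8, Milnor number mu = 8.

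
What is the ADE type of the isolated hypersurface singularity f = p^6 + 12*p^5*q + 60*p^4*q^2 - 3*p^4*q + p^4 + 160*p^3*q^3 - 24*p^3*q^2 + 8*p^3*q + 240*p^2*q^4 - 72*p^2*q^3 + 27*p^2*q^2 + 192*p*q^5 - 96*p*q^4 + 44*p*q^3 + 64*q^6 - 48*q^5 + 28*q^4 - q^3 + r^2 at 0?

E_6

The Hessian of f at 0 has rank 1. Corank 2; j^3 = -q^3 is a perfect cube, so E-series; the 4-jet and mu = 6 give E_6.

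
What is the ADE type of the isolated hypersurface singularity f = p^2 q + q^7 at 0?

D_{8}

The Hessian of f at 0 has rank 0. Corank 2; j^3 = p^2*q has shape L^2 M (L != M), so D-series; mu = 8 gives D_8.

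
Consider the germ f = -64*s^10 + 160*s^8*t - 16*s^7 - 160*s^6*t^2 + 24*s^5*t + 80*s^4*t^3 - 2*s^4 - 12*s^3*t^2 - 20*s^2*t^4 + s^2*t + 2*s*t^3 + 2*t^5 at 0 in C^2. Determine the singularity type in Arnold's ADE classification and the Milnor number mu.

Type D6, Milnor number mu = 6.

The Hessian of f at 0 has rank 0. Corank 2; j^3 = s^2*t has shape L^2 M (L != M), so D-series; mu = 6 gives D_6.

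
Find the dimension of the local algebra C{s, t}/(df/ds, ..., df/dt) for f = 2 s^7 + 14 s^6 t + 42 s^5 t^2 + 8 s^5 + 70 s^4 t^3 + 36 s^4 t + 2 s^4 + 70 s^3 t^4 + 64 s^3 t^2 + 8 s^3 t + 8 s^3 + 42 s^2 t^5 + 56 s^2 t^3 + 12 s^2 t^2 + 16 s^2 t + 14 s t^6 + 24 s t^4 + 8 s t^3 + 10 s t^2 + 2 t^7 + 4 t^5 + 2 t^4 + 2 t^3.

The Hessian of f at 0 is [[0, 0], [0, 0]] with rank 0, so corank 2. A Groebner basis of the Jacobian ideal J(f) in C{s,t} is {s*t^2 + 2*s*t + t^2, -4*s*t + t^3 - 2*t^2, s^2 + 3*s*t/2 + t^2/2}; counting standard monomials gives mu = 5. Corank 2; j^3 = 2*(s + t)*(2*s + t)^2 has shape L^2 M (L != M), so D-series; mu = 5 gives D_5.

5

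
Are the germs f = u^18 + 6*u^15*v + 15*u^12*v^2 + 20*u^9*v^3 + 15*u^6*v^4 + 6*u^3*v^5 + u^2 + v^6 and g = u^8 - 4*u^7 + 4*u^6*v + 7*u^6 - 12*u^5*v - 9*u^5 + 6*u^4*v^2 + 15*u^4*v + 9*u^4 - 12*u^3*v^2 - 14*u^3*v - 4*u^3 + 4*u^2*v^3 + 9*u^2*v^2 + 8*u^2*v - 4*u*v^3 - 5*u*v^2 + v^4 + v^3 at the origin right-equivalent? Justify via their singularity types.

The Hessian of f at 0 has rank 1. Corank 1: A-series; mu = 5 gives A_5. The Hessian of g at 0 has rank 0. Corank 2; j^3 = -(u - v)*(2*u - v)^2 has shape L^2 M (L != M), so D-series; mu = 5 gives D_5. f is A_5 but g is D_5, hence not right-equivalent.

No.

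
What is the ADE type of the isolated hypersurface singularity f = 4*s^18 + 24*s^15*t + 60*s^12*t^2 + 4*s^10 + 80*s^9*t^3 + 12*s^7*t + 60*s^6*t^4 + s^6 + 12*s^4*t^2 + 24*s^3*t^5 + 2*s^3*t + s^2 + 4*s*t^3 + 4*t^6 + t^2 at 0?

A1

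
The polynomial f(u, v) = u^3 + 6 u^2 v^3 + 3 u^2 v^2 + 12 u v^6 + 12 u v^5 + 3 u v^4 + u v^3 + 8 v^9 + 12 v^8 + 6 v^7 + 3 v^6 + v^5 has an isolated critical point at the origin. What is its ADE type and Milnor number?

Type E_7, Milnor number mu = 7.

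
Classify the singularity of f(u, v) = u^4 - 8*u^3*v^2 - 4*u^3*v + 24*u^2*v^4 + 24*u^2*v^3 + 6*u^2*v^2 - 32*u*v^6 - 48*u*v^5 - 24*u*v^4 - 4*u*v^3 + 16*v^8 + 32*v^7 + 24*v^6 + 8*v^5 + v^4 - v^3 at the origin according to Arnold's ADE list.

The Hessian of f at 0 has rank 0. Corank 2; j^3 = -v^3 is a perfect cube, so E-series; the 4-jet and mu = 6 give E_6.

E_{6}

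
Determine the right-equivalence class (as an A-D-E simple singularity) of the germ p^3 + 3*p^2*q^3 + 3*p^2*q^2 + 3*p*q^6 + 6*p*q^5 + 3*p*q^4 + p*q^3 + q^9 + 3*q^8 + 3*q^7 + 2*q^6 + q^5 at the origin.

E7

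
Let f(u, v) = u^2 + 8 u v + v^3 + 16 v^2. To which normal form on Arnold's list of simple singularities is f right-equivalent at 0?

A2

The Hessian of f at 0 has rank 1. Corank 1: A-series; mu = 2 gives A_2.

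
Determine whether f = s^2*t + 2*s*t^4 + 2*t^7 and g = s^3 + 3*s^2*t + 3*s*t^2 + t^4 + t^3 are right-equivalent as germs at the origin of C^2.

The Hessian of f at 0 is [[0, 0], [0, 0]] with rank 0, so corank 2. A Groebner basis of the Jacobian ideal J(f) in C{s,t} is {-s^2/6 + s*t^3, s*t + t^4, s^3, s^2*t}; counting standard monomials gives mu = 8. Corank 2; j^3 = s^2*t has shape L^2 M (L != M), so D-series; mu = 8 gives D_8. The Hessian of g at 0 is [[0, 0], [0, 0]] with rank 0, so corank 2. A Groebner basis of the Jacobian ideal J(g) in C{s,t} is {t^3, s^2 + 2*s*t + t^2}; counting standard monomials gives mu = 6. Corank 2; j^3 = (s + t)^3 is a perfect cube, so E-series; the 4-jet and mu = 6 give E_6. f is D_8 but g is E_6, hence not right-equivalent.

No.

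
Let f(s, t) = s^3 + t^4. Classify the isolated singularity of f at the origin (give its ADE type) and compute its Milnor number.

The Hessian of f at 0 is [[0, 0], [0, 0]] with rank 0, so corank 2. A Groebner basis of the Jacobian ideal J(f) in C{s,t} is {t^3, s^2}; counting standard monomials gives mu = 6. Corank 2; j^3 = s^3 is a perfect cube, so E-series; the 4-jet and mu = 6 give E_6.

Type E6, Milnor number mu = 6.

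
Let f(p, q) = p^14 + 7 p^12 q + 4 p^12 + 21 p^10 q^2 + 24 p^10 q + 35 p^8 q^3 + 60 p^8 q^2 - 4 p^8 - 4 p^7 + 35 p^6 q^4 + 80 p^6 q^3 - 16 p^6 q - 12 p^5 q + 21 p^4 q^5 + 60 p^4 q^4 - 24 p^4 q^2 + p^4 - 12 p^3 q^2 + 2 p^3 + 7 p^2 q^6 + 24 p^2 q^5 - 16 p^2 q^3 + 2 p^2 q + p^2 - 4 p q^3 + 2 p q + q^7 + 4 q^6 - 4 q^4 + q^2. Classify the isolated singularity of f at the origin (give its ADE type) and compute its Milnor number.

Type A_6, Milnor number mu = 6.

The Hessian of f at 0 has rank 1. Corank 1: A-series; mu = 6 gives A_6.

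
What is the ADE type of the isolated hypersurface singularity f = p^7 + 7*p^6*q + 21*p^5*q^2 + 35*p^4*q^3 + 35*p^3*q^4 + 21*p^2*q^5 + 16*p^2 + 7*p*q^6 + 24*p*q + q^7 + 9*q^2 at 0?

A6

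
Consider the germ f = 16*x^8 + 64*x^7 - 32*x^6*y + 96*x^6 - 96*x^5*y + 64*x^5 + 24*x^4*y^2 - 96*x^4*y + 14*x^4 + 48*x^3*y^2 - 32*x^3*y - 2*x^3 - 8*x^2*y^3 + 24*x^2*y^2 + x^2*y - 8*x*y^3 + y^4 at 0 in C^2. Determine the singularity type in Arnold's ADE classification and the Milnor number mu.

Type D5, Milnor number mu = 5.

The Hessian of f at 0 is [[0, 0], [0, 0]] with rank 0, so corank 2. A Groebner basis of the Jacobian ideal J(f) in C{x,y} is {x*y^2, x*y/8 + y^3, x^2 - x*y/2}; counting standard monomials gives mu = 5. Corank 2; j^3 = -x^2*(2*x - y) has shape L^2 M (L != M), so D-series; mu = 5 gives D_5.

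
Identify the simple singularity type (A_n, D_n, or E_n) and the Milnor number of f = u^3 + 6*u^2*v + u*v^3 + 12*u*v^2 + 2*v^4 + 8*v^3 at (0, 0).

Type E_{7}, Milnor number mu = 7.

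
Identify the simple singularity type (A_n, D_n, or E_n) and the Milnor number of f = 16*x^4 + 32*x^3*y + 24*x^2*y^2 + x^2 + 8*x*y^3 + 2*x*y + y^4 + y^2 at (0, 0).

Type A3, Milnor number mu = 3.

The Hessian of f at 0 has rank 1. Corank 1: A-series; mu = 3 gives A_3.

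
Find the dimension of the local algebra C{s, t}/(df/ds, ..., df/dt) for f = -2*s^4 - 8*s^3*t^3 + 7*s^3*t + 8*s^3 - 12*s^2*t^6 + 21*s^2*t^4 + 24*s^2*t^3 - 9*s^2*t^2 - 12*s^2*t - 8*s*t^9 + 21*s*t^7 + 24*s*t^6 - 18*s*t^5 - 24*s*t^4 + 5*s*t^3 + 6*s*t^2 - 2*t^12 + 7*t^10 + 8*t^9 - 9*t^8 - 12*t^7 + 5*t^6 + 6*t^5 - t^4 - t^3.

The Hessian of f at 0 has rank 0. Corank 2; j^3 = (2*s - t)^3 is a perfect cube, so E-series; the 4-jet and mu = 7 give E_7.

7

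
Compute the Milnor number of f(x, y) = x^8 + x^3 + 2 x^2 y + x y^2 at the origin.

The Hessian of f at 0 has rank 0. Corank 2; j^3 = x*(x + y)^2 has shape L^2 M (L != M), so D-series; mu = 9 gives D_9.

9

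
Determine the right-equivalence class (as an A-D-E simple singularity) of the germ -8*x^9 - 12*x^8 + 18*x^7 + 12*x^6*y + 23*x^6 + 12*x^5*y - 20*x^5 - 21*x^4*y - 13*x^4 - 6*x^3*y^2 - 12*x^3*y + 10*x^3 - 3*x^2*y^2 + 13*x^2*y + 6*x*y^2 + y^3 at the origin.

D4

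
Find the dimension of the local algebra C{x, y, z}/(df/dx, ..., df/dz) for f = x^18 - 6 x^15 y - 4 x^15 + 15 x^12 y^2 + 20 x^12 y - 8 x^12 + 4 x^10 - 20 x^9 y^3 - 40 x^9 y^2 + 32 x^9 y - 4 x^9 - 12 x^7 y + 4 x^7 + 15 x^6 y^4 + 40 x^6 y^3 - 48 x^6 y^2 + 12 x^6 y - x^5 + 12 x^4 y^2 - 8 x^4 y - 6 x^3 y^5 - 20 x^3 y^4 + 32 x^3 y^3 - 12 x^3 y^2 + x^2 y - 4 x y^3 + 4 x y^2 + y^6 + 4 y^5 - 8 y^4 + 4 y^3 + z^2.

7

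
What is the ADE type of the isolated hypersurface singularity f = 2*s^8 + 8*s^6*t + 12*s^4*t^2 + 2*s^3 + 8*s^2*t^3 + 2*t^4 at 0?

E6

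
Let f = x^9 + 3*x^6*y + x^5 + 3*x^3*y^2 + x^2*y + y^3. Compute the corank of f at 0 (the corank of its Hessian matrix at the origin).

2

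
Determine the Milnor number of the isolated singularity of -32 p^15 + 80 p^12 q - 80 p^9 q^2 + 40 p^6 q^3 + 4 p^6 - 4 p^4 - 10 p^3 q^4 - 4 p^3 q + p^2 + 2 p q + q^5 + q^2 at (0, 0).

4

The Hessian of f at 0 is [[2, 2], [2, 2]] with rank 1, so corank 1. A Groebner basis of the Jacobian ideal J(f) in C{p,q} is {p/2 + q^3 + q/2, p^2 - q^2, p*q + q^2}; counting standard monomials gives mu = 4. Corank 1: A-series; mu = 4 gives A_4.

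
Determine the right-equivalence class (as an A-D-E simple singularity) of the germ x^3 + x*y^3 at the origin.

The Hessian of f at 0 has rank 0. Corank 2; j^3 = x^3 is a perfect cube, so E-series; the 4-jet and mu = 7 give E_7.

E_7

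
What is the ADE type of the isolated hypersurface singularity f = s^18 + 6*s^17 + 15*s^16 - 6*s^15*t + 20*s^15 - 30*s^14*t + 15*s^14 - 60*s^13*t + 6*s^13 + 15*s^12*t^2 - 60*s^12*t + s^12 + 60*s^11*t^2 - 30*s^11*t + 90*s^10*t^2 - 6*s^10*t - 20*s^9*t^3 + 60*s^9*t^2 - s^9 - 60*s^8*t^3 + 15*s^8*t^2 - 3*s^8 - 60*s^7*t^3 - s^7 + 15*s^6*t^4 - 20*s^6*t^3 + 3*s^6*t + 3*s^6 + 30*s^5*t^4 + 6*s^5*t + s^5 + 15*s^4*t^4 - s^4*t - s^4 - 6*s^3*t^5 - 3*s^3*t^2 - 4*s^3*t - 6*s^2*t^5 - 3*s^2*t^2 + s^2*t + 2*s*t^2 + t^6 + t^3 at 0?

The Hessian of f at 0 is [[0, 0], [0, 0]] with rank 0, so corank 2. A Groebner basis of the Jacobian ideal J(f) in C{s,t} is {5*s^2/13 + 16*s*t/13 + t^4 - 6*t^3/13 + 11*t^2/13, s^3 - 3*s^2/13 + 6*s*t/13 + t^3/13 + 9*t^2/13, s^2*t + s^2/26 - 15*s*t/26 - 9*t^3/26 - 8*t^2/13, s^2/26 + s*t^2 + 11*s*t/26 + 17*t^3/26 + 5*t^2/13}; counting standard monomials gives mu = 7. Corank 2; j^3 = t*(s + t)^2 has shape L^2 M (L != M), so D-series; mu = 7 gives D_7.

D7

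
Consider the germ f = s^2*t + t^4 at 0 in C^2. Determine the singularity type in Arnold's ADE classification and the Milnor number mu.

The Hessian of f at 0 has rank 0. Corank 2; j^3 = s^2*t has shape L^2 M (L != M), so D-series; mu = 5 gives D_5.

Type D_{5}, Milnor number mu = 5.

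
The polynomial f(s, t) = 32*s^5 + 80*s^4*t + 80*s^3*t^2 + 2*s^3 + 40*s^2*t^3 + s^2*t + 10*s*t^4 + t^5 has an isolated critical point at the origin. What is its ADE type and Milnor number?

Type D_6, Milnor number mu = 6.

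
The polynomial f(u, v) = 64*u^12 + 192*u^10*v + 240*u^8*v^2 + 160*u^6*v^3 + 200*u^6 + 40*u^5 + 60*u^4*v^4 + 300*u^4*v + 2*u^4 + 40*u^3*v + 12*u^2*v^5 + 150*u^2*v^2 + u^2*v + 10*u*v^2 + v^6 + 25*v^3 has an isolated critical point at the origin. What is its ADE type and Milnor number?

Type D_7, Milnor number mu = 7.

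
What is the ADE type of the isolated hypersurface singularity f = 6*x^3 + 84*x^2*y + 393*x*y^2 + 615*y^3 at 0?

D4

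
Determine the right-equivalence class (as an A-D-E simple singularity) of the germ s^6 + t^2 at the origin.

A_{5}

The Hessian of f at 0 has rank 1. Corank 1: A-series; mu = 5 gives A_5.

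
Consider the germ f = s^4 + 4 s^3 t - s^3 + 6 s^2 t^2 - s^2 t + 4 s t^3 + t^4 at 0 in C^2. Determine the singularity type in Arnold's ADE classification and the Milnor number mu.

Type D_{5}, Milnor number mu = 5.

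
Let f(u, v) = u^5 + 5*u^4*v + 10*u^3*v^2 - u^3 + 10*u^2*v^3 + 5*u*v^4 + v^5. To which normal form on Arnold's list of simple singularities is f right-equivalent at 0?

E_8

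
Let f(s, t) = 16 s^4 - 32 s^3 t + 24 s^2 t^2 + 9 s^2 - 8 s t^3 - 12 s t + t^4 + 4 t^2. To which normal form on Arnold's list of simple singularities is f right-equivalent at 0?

The Hessian of f at 0 has rank 1. Corank 1: A-series; mu = 3 gives A_3.

A3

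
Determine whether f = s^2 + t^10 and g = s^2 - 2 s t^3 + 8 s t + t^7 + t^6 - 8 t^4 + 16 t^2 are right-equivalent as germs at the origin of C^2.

The Hessian of f at 0 is [[2, 0], [0, 0]] with rank 1, so corank 1. A Groebner basis of the Jacobian ideal J(f) in C{s,t} is {t^9, s}; counting standard monomials gives mu = 9. Corank 1: A-series; mu = 9 gives A_9. The Hessian of g at 0 is [[2, 8], [8, 32]] with rank 1, so corank 1. A Groebner basis of the Jacobian ideal J(g) in C{s,t} is {-s + t^3 - 4*t, s^2 + 8*s*t + 16*t^2}; counting standard monomials gives mu = 6. Corank 1: A-series; mu = 6 gives A_6. f is A_9 but g is A_6, hence not right-equivalent.

No.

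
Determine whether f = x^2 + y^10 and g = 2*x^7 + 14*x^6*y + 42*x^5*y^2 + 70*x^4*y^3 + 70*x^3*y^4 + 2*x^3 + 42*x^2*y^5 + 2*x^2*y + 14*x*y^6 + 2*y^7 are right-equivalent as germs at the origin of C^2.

The Hessian of f at 0 has rank 1. Corank 1: A-series; mu = 9 gives A_9. The Hessian of g at 0 has rank 0. Corank 2; j^3 = 2*x^2*(x + y) has shape L^2 M (L != M), so D-series; mu = 8 gives D_8. f is A_9 but g is D_8, hence not right-equivalent.

No.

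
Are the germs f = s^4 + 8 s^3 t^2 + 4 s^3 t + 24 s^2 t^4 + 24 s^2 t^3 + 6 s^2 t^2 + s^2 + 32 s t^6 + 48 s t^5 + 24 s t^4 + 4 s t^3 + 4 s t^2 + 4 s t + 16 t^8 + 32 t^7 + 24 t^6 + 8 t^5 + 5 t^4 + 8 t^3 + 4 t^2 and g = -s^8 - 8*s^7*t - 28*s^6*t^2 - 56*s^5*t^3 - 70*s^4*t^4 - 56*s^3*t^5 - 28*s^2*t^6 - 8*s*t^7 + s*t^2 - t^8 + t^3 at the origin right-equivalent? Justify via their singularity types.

No.

The Hessian of f at 0 has rank 1. Corank 1: A-series; mu = 3 gives A_3. The Hessian of g at 0 has rank 0. Corank 2; j^3 = t^2*(s + t) has shape L^2 M (L != M), so D-series; mu = 9 gives D_9. f is A_3 but g is D_9, hence not right-equivalent.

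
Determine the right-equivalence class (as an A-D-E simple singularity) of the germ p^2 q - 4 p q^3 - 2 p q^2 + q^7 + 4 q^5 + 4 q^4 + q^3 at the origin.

The Hessian of f at 0 is [[0, 0], [0, 0]] with rank 0, so corank 2. A Groebner basis of the Jacobian ideal J(f) in C{p,q} is {p^2*q^2 - p^2*q + 4*p^2/7 + 5*p*q^2/14 - 23*p*q/28 + q^2/4, p^3 - 3*p^2*q + 8*p^2/7 + 5*p*q^2/7 - 23*p*q/14 + q^2/2, -p*q/2 + q^3 + q^2/2}; counting standard monomials gives mu = 8. Corank 2; j^3 = q*(p - q)^2 has shape L^2 M (L != M), so D-series; mu = 8 gives D_8.

D_8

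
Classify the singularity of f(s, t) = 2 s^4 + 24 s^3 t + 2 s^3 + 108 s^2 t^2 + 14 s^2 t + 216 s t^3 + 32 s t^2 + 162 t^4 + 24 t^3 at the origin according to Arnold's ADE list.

D5

The Hessian of f at 0 is [[0, 0], [0, 0]] with rank 0, so corank 2. A Groebner basis of the Jacobian ideal J(f) in C{s,t} is {s*t^2 + s*t/2 + t^2, -s*t/4 + t^3 - t^2/2, s^2 + 5*s*t + 6*t^2}; counting standard monomials gives mu = 5. Corank 2; j^3 = 2*(s + 2*t)^2*(s + 3*t) has shape L^2 M (L != M), so D-series; mu = 5 gives D_5.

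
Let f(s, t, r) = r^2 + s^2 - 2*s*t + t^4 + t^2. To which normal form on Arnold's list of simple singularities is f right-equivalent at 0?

The Hessian of f at 0 has rank 2. Corank 1: A-series; mu = 3 gives A_3.

A3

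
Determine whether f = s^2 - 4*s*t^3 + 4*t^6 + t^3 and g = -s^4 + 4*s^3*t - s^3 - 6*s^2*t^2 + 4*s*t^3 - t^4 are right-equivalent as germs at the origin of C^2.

The Hessian of f at 0 has rank 1. Corank 1: A-series; mu = 2 gives A_2. The Hessian of g at 0 has rank 0. Corank 2; j^3 = -s^3 is a perfect cube, so E-series; the 4-jet and mu = 6 give E_6. f is A_2 but g is E_6, hence not right-equivalent.

No.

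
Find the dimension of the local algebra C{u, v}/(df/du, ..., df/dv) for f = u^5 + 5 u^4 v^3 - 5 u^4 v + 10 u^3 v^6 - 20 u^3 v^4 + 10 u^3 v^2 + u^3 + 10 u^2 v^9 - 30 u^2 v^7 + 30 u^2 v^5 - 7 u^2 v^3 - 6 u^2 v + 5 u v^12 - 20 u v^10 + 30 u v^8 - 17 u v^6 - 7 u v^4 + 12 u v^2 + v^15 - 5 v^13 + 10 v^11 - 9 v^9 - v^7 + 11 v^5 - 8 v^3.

8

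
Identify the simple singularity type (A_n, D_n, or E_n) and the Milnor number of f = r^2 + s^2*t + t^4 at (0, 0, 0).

Type D5, Milnor number mu = 5.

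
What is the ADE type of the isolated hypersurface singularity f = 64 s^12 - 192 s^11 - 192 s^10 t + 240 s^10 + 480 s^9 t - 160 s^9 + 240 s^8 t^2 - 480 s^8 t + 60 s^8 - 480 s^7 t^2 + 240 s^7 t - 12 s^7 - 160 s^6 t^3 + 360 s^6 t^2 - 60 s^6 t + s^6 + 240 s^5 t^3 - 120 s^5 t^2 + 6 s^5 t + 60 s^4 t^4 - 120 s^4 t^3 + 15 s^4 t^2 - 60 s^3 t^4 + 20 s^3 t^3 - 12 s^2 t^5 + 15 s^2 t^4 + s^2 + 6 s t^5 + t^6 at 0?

A_5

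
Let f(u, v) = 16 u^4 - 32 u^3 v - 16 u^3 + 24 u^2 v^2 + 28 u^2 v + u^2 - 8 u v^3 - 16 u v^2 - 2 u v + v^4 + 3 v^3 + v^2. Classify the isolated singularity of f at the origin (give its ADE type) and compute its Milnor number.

Type A2, Milnor number mu = 2.

The Hessian of f at 0 is [[2, -2], [-2, 2]] with rank 1, so corank 1. A Groebner basis of the Jacobian ideal J(f) in C{u,v} is {v^2, u - v}; counting standard monomials gives mu = 2. Corank 1: A-series; mu = 2 gives A_2.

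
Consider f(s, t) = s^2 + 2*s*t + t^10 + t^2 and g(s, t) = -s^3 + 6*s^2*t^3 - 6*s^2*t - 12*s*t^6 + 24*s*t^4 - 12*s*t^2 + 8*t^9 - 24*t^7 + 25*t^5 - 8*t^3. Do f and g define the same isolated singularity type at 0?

The Hessian of f at 0 is [[2, 2], [2, 2]] with rank 1, so corank 1. A Groebner basis of the Jacobian ideal J(f) in C{s,t} is {t^9, s + t}; counting standard monomials gives mu = 9. Corank 1: A-series; mu = 9 gives A_9. The Hessian of g at 0 is [[0, 0], [0, 0]] with rank 0, so corank 2. A Groebner basis of the Jacobian ideal J(g) in C{s,t} is {-s^2/4 + s*t^3 - s*t - t^2, t^4, s^3 - 12*s*t^2 - 16*t^3, s^2*t + 4*s*t^2 + 4*t^3}; counting standard monomials gives mu = 8. Corank 2; j^3 = -(s + 2*t)^3 is a perfect cube, so E-series; the 5-jet and mu = 8 give E_8. f is A_9 but g is E_8, hence not right-equivalent.

No.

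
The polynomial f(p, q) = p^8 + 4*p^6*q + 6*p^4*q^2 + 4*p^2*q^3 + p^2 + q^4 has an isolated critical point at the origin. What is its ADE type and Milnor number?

Type A_{3}, Milnor number mu = 3.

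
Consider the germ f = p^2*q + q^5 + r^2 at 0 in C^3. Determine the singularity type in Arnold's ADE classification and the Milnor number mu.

The Hessian of f at 0 is [[0, 0, 0], [0, 0, 0], [0, 0, 2]] with rank 1, so corank 2. A Groebner basis of the Jacobian ideal J(f) in C{p,q,r} is {p^2/5 + q^4, p^3, p*q, r}; counting standard monomials gives mu = 6. Corank 2; j^3 = p^2*q has shape L^2 M (L != M), so D-series; mu = 6 gives D_6.

Type D_{6}, Milnor number mu = 6.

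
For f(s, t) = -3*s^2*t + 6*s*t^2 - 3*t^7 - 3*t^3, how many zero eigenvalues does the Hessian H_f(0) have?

Hessian at 0 has rank 0.

2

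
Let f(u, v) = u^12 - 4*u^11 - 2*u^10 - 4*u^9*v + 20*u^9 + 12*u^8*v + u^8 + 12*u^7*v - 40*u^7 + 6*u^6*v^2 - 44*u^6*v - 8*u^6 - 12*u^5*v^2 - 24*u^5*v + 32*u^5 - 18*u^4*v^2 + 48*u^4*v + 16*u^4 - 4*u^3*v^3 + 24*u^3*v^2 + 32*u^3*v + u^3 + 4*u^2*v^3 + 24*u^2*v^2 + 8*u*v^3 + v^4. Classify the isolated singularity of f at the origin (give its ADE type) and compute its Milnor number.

Type E6, Milnor number mu = 6.

The Hessian of f at 0 is [[0, 0], [0, 0]] with rank 0, so corank 2. A Groebner basis of the Jacobian ideal J(f) in C{u,v} is {v^4, u*v^2 + v^3/6, u^2}; counting standard monomials gives mu = 6. Corank 2; j^3 = u^3 is a perfect cube, so E-series; the 4-jet and mu = 6 give E_6.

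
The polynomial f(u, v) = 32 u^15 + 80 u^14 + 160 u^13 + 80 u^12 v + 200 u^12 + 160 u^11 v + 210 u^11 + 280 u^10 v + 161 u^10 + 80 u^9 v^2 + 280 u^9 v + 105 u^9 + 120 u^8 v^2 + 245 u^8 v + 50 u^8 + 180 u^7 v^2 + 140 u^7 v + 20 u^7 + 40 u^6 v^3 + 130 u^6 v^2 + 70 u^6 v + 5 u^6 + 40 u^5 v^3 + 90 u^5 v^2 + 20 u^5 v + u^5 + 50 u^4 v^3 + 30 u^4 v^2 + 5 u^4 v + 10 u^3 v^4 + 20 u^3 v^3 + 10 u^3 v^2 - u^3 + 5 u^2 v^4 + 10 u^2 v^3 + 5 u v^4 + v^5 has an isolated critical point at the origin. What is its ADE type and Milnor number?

Type E8, Milnor number mu = 8.

The Hessian of f at 0 has rank 0. Corank 2; j^3 = -u^3 is a perfect cube, so E-series; the 5-jet and mu = 8 give E_8.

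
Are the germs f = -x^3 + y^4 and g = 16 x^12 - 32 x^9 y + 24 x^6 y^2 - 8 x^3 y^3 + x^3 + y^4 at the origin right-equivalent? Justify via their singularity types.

Yes.

The Hessian of f at 0 is [[0, 0], [0, 0]] with rank 0, so corank 2. A Groebner basis of the Jacobian ideal J(f) in C{x,y} is {y^3, x^2}; counting standard monomials gives mu = 6. Corank 2; j^3 = -x^3 is a perfect cube, so E-series; the 4-jet and mu = 6 give E_6. The Hessian of g at 0 is [[0, 0], [0, 0]] with rank 0, so corank 2. A Groebner basis of the Jacobian ideal J(g) in C{x,y} is {y^3, x^2}; counting standard monomials gives mu = 6. Corank 2; j^3 = x^3 is a perfect cube, so E-series; the 4-jet and mu = 6 give E_6. Both have type E_6, hence right-equivalent.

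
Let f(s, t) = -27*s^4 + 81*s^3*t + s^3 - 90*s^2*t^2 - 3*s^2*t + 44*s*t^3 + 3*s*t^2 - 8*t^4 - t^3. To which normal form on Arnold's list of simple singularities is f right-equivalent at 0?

The Hessian of f at 0 is [[0, 0], [0, 0]] with rank 0, so corank 2. A Groebner basis of the Jacobian ideal J(f) in C{s,t} is {s^2/3 - 2*s*t/3 + t^4 - t^3/9 + t^2/3, s^3 - 5*s^2/3 + 10*s*t/3 - 4*t^3/9 - 5*t^2/3, s^2*t - 11*s^2/9 + 22*s*t/9 - 16*t^3/27 - 11*t^2/9, -2*s^2/3 + s*t^2 + 4*s*t/3 - 7*t^3/9 - 2*t^2/3}; counting standard monomials gives mu = 7. Corank 2; j^3 = (s - t)^3 is a perfect cube, so E-series; the 4-jet and mu = 7 give E_7.

E_{7}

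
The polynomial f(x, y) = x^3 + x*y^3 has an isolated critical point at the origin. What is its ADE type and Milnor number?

Type E7, Milnor number mu = 7.

The Hessian of f at 0 has rank 0. Corank 2; j^3 = x^3 is a perfect cube, so E-series; the 4-jet and mu = 7 give E_7.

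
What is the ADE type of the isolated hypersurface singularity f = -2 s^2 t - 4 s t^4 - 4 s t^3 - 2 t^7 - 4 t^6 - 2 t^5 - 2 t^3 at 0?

D_4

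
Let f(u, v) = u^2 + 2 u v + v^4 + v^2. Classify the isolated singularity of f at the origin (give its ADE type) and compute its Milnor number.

Type A3, Milnor number mu = 3.

The Hessian of f at 0 has rank 1. Corank 1: A-series; mu = 3 gives A_3.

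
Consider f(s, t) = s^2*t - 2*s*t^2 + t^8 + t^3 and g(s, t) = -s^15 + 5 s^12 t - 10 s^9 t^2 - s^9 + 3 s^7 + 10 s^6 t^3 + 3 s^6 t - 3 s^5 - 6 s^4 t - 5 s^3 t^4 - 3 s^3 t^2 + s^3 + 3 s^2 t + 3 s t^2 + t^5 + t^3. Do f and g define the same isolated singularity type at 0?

No.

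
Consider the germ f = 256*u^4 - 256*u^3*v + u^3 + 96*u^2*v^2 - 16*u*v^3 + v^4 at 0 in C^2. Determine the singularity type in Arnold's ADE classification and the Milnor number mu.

The Hessian of f at 0 has rank 0. Corank 2; j^3 = u^3 is a perfect cube, so E-series; the 4-jet and mu = 6 give E_6.

Type E6, Milnor number mu = 6.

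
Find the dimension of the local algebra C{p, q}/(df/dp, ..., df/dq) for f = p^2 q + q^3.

The Hessian of f at 0 is [[0, 0], [0, 0]] with rank 0, so corank 2. A Groebner basis of the Jacobian ideal J(f) in C{p,q} is {q^3, p^2 + 3*q^2, p*q}; counting standard monomials gives mu = 4. Corank 2; j^3 = q*(p^2 + q^2) splits into three distinct lines over C (the quadratic factor has nonzero discriminant), so D_4.

4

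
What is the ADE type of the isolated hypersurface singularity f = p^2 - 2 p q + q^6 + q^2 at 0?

The Hessian of f at 0 is [[2, -2], [-2, 2]] with rank 1, so corank 1. A Groebner basis of the Jacobian ideal J(f) in C{p,q} is {q^5, p - q}; counting standard monomials gives mu = 5. Corank 1: A-series; mu = 5 gives A_5.

A_5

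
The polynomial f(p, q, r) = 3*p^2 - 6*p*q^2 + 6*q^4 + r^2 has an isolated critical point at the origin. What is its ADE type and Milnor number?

Type A_{3}, Milnor number mu = 3.

The Hessian of f at 0 has rank 2. Corank 1: A-series; mu = 3 gives A_3.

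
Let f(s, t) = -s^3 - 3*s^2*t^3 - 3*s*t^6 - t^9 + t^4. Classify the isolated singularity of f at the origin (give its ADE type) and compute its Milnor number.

Type E6, Milnor number mu = 6.

The Hessian of f at 0 has rank 0. Corank 2; j^3 = -s^3 is a perfect cube, so E-series; the 4-jet and mu = 6 give E_6.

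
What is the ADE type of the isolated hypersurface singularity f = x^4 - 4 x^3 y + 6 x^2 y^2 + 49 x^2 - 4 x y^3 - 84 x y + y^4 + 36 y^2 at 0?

The Hessian of f at 0 is [[98, -84], [-84, 72]] with rank 1, so corank 1. A Groebner basis of the Jacobian ideal J(f) in C{x,y} is {y^3, x - 6*y/7}; counting standard monomials gives mu = 3. Corank 1: A-series; mu = 3 gives A_3.

A3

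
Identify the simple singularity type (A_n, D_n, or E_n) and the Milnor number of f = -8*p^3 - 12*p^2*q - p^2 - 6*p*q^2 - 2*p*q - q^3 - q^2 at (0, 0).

Type A2, Milnor number mu = 2.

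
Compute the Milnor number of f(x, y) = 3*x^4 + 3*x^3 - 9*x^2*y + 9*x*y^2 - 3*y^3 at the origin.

6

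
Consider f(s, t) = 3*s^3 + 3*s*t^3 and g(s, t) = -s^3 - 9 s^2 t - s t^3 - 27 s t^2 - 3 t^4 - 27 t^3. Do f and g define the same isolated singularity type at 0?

The Hessian of f at 0 has rank 0. Corank 2; j^3 = 3*s^3 is a perfect cube, so E-series; the 4-jet and mu = 7 give E_7. The Hessian of g at 0 has rank 0. Corank 2; j^3 = -(s + 3*t)^3 is a perfect cube, so E-series; the 4-jet and mu = 7 give E_7. Both have type E_7, hence right-equivalent.

Yes.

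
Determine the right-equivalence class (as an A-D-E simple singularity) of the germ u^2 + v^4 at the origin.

A_3

The Hessian of f at 0 has rank 1. Corank 1: A-series; mu = 3 gives A_3.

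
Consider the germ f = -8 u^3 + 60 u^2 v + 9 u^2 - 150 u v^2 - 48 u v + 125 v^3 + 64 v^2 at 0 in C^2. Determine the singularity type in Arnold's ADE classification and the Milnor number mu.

The Hessian of f at 0 has rank 1. Corank 1: A-series; mu = 2 gives A_2.

Type A2, Milnor number mu = 2.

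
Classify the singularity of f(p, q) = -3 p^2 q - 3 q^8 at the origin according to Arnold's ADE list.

D9

The Hessian of f at 0 has rank 0. Corank 2; j^3 = -3*p^2*q has shape L^2 M (L != M), so D-series; mu = 9 gives D_9.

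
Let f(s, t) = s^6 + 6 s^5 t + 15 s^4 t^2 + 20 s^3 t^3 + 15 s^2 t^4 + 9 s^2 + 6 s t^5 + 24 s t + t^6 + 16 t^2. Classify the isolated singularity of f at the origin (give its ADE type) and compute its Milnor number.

Type A_{5}, Milnor number mu = 5.

The Hessian of f at 0 has rank 1. Corank 1: A-series; mu = 5 gives A_5.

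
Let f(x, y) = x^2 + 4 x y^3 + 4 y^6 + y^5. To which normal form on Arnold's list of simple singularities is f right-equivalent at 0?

A_{4}

The Hessian of f at 0 has rank 1. Corank 1: A-series; mu = 4 gives A_4.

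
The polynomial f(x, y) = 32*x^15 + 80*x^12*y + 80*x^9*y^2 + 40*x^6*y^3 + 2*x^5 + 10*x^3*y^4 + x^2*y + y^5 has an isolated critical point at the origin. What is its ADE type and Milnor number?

The Hessian of f at 0 has rank 0. Corank 2; j^3 = x^2*y has shape L^2 M (L != M), so D-series; mu = 6 gives D_6.

Type D6, Milnor number mu = 6.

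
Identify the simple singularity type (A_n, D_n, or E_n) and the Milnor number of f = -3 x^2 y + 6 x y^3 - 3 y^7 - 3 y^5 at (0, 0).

Type D_8, Milnor number mu = 8.

The Hessian of f at 0 is [[0, 0], [0, 0]] with rank 0, so corank 2. A Groebner basis of the Jacobian ideal J(f) in C{x,y} is {x^2*y^2 + x^2/7 - x*y^2/7, x^3 + x^2/7 - x*y^2/7, -x*y + y^3}; counting standard monomials gives mu = 8. Corank 2; j^3 = -3*x^2*y has shape L^2 M (L != M), so D-series; mu = 8 gives D_8.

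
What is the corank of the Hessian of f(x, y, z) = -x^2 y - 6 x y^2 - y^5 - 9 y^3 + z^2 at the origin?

Hessian at 0 has rank 1.

2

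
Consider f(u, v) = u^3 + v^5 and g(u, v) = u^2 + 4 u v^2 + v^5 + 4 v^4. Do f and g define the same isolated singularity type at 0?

The Hessian of f at 0 is [[0, 0], [0, 0]] with rank 0, so corank 2. A Groebner basis of the Jacobian ideal J(f) in C{u,v} is {v^4, u^2}; counting standard monomials gives mu = 8. Corank 2; j^3 = u^3 is a perfect cube, so E-series; the 5-jet and mu = 8 give E_8. The Hessian of g at 0 is [[2, 0], [0, 0]] with rank 1, so corank 1. A Groebner basis of the Jacobian ideal J(g) in C{u,v} is {u^2, u/2 + v^2}; counting standard monomials gives mu = 4. Corank 1: A-series; mu = 4 gives A_4. f is E_8 but g is A_4, hence not right-equivalent.

No.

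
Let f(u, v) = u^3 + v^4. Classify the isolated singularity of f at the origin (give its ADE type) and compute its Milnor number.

Type E6, Milnor number mu = 6.

The Hessian of f at 0 has rank 0. Corank 2; j^3 = u^3 is a perfect cube, so E-series; the 4-jet and mu = 6 give E_6.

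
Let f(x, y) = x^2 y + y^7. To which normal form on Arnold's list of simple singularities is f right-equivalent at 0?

The Hessian of f at 0 is [[0, 0], [0, 0]] with rank 0, so corank 2. A Groebner basis of the Jacobian ideal J(f) in C{x,y} is {x^2/7 + y^6, x^3, x*y}; counting standard monomials gives mu = 8. Corank 2; j^3 = x^2*y has shape L^2 M (L != M), so D-series; mu = 8 gives D_8.

D_{8}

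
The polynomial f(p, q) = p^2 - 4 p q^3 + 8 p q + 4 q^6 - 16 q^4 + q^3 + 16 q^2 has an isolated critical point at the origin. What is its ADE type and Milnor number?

Type A_2, Milnor number mu = 2.

The Hessian of f at 0 is [[2, 8], [8, 32]] with rank 1, so corank 1. A Groebner basis of the Jacobian ideal J(f) in C{p,q} is {q^2, p + 4*q}; counting standard monomials gives mu = 2. Corank 1: A-series; mu = 2 gives A_2.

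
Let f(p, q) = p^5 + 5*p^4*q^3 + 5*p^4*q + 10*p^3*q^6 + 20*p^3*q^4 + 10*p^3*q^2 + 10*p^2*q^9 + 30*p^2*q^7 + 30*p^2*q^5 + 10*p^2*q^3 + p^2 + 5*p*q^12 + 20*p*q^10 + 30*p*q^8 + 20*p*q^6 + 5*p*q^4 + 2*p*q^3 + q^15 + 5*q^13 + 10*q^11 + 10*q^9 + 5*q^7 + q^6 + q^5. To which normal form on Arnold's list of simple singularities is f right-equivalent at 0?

A_4

The Hessian of f at 0 is [[2, 0], [0, 0]] with rank 1, so corank 1. A Groebner basis of the Jacobian ideal J(f) in C{p,q} is {p + q^3, p^2, p*q}; counting standard monomials gives mu = 4. Corank 1: A-series; mu = 4 gives A_4.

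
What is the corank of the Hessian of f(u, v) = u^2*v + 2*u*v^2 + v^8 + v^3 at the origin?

2

Hessian at 0 has rank 0.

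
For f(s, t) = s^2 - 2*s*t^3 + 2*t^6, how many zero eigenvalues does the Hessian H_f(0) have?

The Hessian at 0 is [[2, 0], [0, 0]] of rank 1; hence corank 1.

1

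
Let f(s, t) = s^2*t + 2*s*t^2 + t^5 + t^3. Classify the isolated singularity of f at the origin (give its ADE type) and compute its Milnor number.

The Hessian of f at 0 has rank 0. Corank 2; j^3 = t*(s + t)^2 has shape L^2 M (L != M), so D-series; mu = 6 gives D_6.

Type D6, Milnor number mu = 6.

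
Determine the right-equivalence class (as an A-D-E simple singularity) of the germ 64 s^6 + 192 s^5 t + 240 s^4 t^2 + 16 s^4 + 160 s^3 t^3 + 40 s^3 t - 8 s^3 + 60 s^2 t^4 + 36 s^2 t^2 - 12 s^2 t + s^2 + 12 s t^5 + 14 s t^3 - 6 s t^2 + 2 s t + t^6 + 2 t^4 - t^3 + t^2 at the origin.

A_{2}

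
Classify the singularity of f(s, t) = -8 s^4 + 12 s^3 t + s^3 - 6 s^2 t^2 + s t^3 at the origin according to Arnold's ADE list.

E_{7}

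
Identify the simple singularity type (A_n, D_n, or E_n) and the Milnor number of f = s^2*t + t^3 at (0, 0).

Type D_4, Milnor number mu = 4.

The Hessian of f at 0 has rank 0. Corank 2; j^3 = t*(s^2 + t^2) splits into three distinct lines over C (the quadratic factor has nonzero discriminant), so D_4.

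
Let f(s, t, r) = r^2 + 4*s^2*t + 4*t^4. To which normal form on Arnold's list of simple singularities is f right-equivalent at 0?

D_5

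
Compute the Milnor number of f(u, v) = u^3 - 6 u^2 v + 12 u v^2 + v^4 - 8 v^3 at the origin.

The Hessian of f at 0 is [[0, 0], [0, 0]] with rank 0, so corank 2. A Groebner basis of the Jacobian ideal J(f) in C{u,v} is {v^3, u^2 - 4*u*v + 4*v^2}; counting standard monomials gives mu = 6. Corank 2; j^3 = (u - 2*v)^3 is a perfect cube, so E-series; the 4-jet and mu = 6 give E_6.

6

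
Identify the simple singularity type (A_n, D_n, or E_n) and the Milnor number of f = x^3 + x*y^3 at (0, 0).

The Hessian of f at 0 is [[0, 0], [0, 0]] with rank 0, so corank 2. A Groebner basis of the Jacobian ideal J(f) in C{x,y} is {x^3, x*y^2, 3*x^2 + y^3}; counting standard monomials gives mu = 7. Corank 2; j^3 = x^3 is a perfect cube, so E-series; the 4-jet and mu = 7 give E_7.

Type E7, Milnor number mu = 7.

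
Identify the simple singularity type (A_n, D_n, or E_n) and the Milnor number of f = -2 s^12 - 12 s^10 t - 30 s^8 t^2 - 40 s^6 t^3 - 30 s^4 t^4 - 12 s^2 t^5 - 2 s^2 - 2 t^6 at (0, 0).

Type A5, Milnor number mu = 5.

The Hessian of f at 0 has rank 1. Corank 1: A-series; mu = 5 gives A_5.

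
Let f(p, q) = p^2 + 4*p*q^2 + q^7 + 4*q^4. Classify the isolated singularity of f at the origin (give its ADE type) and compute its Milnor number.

The Hessian of f at 0 has rank 1. Corank 1: A-series; mu = 6 gives A_6.

Type A_6, Milnor number mu = 6.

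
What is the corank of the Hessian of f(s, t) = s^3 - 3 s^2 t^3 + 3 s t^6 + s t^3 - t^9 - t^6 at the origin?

2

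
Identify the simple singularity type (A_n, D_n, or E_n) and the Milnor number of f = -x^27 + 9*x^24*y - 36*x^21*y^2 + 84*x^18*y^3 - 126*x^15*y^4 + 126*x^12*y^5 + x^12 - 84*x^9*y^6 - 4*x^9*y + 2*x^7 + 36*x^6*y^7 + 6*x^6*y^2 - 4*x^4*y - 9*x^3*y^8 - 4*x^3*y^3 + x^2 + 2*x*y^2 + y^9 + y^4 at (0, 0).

Type A_{8}, Milnor number mu = 8.

The Hessian of f at 0 has rank 1. Corank 1: A-series; mu = 8 gives A_8.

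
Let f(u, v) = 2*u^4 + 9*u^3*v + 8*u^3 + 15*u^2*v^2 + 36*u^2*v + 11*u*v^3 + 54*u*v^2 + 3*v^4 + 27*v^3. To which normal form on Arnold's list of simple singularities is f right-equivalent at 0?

The Hessian of f at 0 has rank 0. Corank 2; j^3 = (2*u + 3*v)^3 is a perfect cube, so E-series; the 4-jet and mu = 7 give E_7.

E_{7}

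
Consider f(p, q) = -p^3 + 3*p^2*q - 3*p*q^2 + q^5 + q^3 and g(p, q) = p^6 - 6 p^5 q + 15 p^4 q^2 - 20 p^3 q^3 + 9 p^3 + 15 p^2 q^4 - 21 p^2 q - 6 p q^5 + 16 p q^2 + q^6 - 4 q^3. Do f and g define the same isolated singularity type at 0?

The Hessian of f at 0 is [[0, 0], [0, 0]] with rank 0, so corank 2. A Groebner basis of the Jacobian ideal J(f) in C{p,q} is {q^4, p^2 - 2*p*q + q^2}; counting standard monomials gives mu = 8. Corank 2; j^3 = -(p - q)^3 is a perfect cube, so E-series; the 5-jet and mu = 8 give E_8. The Hessian of g at 0 is [[0, 0], [0, 0]] with rank 0, so corank 2. A Groebner basis of the Jacobian ideal J(g) in C{p,q} is {-243*p*q/2 + q^5 + 81*q^2, p*q^2 - 2*q^3/3, p^2 - 5*p*q/3 + 2*q^2/3}; counting standard monomials gives mu = 7. Corank 2; j^3 = (p - q)*(3*p - 2*q)^2 has shape L^2 M (L != M), so D-series; mu = 7 gives D_7. f is E_8 but g is D_7, hence not right-equivalent.

No.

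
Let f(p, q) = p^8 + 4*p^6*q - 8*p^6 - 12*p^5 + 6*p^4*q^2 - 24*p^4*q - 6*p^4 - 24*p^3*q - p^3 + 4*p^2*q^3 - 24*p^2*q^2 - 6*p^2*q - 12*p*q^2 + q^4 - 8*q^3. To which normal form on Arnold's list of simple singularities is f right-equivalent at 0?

The Hessian of f at 0 has rank 0. Corank 2; j^3 = -(p + 2*q)^3 is a perfect cube, so E-series; the 4-jet and mu = 6 give E_6.

E_{6}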